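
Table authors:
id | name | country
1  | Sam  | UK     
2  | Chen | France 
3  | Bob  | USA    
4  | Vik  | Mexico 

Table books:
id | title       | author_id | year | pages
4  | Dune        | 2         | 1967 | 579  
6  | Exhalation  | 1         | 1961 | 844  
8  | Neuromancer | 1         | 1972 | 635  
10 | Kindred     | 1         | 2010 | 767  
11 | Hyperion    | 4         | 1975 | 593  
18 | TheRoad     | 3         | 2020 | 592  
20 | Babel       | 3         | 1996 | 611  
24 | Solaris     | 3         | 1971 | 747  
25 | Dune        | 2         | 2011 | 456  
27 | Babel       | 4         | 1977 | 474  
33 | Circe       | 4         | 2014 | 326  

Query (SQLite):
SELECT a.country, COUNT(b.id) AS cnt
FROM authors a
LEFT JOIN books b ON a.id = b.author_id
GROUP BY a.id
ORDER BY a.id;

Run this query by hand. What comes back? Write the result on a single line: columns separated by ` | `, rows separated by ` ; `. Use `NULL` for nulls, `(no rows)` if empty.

LEFT JOIN keeps every authors row; unmatched ones get NULL for books columns.
Group by authors.id and compute COUNT(b.id). COUNT(col) of an all-NULL group is 0.
  1: ids {6, 8, 10} → COUNT(b.id)=3
  2: ids {4, 25} → COUNT(b.id)=2
  3: ids {18, 20, 24} → COUNT(b.id)=3
  4: ids {11, 27, 33} → COUNT(b.id)=3

UK | 3 ; France | 2 ; USA | 3 ; Mexico | 3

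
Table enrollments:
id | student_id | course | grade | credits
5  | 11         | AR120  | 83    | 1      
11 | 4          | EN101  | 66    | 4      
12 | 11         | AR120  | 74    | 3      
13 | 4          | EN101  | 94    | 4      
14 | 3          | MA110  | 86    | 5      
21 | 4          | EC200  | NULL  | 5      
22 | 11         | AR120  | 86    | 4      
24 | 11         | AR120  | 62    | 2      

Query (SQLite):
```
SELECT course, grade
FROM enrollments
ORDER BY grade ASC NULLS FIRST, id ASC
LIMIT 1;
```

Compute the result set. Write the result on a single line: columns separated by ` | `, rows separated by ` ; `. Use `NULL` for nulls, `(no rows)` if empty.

EC200 | NULL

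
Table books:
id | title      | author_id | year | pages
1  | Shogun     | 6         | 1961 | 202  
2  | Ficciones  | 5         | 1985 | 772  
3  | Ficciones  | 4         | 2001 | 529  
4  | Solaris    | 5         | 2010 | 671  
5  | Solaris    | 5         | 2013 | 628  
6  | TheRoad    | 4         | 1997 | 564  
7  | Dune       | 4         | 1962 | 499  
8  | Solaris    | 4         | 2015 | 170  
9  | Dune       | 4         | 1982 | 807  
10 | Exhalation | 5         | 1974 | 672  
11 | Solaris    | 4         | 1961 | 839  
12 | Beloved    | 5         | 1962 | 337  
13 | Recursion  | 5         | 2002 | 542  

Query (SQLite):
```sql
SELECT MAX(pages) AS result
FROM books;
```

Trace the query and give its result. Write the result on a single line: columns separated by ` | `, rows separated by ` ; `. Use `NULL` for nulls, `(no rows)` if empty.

All pages values: [202, 772, 529, 671, 628, 564, 499, 170, 807, 672, 839, 337, 542].
MAX of non-NULL values = 839.

839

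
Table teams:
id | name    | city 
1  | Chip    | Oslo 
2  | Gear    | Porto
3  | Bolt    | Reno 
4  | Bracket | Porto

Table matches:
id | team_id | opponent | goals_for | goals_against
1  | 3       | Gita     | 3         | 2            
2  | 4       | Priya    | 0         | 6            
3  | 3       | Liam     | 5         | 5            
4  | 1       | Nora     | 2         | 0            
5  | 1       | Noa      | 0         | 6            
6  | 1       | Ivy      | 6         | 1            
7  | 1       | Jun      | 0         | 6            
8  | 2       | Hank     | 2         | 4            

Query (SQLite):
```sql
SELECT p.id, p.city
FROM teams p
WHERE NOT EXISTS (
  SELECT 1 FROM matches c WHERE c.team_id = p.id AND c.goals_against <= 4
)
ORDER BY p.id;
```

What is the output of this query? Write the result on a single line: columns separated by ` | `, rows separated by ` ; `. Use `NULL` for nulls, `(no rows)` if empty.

4 | Porto

For each teams row, check whether any matches with matching team_id has goals_against <= 4.
Keep rows where that is false.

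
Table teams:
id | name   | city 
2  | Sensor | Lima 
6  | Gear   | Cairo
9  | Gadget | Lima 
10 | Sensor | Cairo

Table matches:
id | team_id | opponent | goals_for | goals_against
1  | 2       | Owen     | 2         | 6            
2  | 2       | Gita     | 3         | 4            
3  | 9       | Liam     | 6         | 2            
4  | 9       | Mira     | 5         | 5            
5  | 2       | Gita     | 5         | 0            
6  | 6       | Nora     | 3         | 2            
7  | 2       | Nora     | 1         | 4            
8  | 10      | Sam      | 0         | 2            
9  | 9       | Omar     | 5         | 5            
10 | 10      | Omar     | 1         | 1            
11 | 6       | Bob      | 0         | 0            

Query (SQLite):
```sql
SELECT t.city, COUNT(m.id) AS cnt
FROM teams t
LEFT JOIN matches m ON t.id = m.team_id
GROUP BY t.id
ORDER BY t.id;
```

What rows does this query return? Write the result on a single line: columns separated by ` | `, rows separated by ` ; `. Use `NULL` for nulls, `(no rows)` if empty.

Lima | 4 ; Cairo | 2 ; Lima | 3 ; Cairo | 2

LEFT JOIN keeps every teams row; unmatched ones get NULL for matches columns.
Group by teams.id and compute COUNT(m.id). COUNT(col) of an all-NULL group is 0.
  2: ids {1, 2, 5, 7} → COUNT(m.id)=4
  6: ids {6, 11} → COUNT(m.id)=2
  9: ids {3, 4, 9} → COUNT(m.id)=3
  10: ids {8, 10} → COUNT(m.id)=2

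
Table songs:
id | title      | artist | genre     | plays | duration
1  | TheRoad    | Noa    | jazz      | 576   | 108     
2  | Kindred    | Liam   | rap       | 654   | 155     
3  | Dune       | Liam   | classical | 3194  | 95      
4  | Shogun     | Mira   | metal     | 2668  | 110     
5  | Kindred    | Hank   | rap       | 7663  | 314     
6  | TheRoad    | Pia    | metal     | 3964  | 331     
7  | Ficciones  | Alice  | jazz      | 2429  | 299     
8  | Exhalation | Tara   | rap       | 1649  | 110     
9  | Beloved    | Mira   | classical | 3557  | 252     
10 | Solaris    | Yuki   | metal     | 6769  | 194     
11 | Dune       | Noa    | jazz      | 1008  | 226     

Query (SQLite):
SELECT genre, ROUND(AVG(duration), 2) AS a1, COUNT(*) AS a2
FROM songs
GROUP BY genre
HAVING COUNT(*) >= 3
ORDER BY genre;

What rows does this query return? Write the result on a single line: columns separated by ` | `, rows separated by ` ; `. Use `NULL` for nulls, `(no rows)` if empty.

Group songs by genre.
Per group compute: ROUND(AVG(duration), 2), COUNT(*).
HAVING: drop groups with fewer than 3 rows.
  classical: ids {3, 9} → ROUND(AVG(duration), 2)=173.5, COUNT(*)=2
  jazz: ids {1, 7, 11} → ROUND(AVG(duration), 2)=211, COUNT(*)=3
  metal: ids {4, 6, 10} → ROUND(AVG(duration), 2)=211.67, COUNT(*)=3
  rap: ids {2, 5, 8} → ROUND(AVG(duration), 2)=193, COUNT(*)=3

jazz | 211 | 3 ; metal | 211.67 | 3 ; rap | 193 | 3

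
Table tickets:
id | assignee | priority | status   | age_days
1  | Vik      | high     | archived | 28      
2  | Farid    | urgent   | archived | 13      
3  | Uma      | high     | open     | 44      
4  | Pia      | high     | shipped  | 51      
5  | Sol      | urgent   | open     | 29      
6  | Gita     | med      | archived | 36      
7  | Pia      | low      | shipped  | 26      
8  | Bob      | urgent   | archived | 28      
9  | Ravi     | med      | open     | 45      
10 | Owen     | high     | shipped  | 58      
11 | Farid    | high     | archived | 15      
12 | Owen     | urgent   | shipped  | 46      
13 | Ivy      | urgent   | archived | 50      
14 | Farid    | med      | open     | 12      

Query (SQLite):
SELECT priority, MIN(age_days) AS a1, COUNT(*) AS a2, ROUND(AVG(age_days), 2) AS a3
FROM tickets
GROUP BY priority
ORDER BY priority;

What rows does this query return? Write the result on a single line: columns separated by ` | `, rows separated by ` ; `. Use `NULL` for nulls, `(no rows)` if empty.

Group tickets by priority.
Per group compute: MIN(age_days), COUNT(*), ROUND(AVG(age_days), 2).
  high: ids {1, 3, 4, 10, 11} → MIN(age_days)=15, COUNT(*)=5, ROUND(AVG(age_days), 2)=39.2
  low: ids {7} → MIN(age_days)=26, COUNT(*)=1, ROUND(AVG(age_days), 2)=26
  med: ids {6, 9, 14} → MIN(age_days)=12, COUNT(*)=3, ROUND(AVG(age_days), 2)=31
  urgent: ids {2, 5, 8, 12, 13} → MIN(age_days)=13, COUNT(*)=5, ROUND(AVG(age_days), 2)=33.2

high | 15 | 5 | 39.2 ; low | 26 | 1 | 26 ; med | 12 | 3 | 31 ; urgent | 13 | 5 | 33.2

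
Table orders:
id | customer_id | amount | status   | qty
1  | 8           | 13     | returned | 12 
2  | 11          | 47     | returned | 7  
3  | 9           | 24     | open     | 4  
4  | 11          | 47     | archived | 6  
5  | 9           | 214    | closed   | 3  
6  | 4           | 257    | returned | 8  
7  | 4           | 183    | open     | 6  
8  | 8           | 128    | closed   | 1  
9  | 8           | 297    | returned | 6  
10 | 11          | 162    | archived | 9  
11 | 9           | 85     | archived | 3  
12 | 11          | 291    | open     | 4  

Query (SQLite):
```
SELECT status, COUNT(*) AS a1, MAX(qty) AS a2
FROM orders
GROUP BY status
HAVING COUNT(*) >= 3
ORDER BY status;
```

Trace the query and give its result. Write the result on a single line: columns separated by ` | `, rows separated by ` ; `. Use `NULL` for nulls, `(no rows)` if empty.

archived | 3 | 9 ; open | 3 | 6 ; returned | 4 | 12

Group orders by status.
Per group compute: COUNT(*), MAX(qty).
HAVING: drop groups with fewer than 3 rows.
  archived: ids {4, 10, 11} → COUNT(*)=3, MAX(qty)=9
  closed: ids {5, 8} → COUNT(*)=2, MAX(qty)=3
  open: ids {3, 7, 12} → COUNT(*)=3, MAX(qty)=6
  returned: ids {1, 2, 6, 9} → COUNT(*)=4, MAX(qty)=12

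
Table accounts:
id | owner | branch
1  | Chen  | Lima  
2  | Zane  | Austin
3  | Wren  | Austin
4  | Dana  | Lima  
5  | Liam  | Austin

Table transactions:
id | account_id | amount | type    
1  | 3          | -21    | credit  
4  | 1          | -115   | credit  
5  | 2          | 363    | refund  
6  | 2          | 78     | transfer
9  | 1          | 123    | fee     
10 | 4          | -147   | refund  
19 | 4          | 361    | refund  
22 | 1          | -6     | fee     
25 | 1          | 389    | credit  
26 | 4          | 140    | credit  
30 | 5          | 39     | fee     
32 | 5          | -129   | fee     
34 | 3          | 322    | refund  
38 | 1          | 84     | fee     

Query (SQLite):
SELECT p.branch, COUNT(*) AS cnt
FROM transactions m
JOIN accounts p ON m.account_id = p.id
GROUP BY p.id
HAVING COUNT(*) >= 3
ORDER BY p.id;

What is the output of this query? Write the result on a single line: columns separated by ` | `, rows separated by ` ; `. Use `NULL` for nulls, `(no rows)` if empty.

Lima | 5 ; Lima | 3

Join each transactions row to its accounts via account_id.
Group joined rows by accounts.id; compute COUNT(*) per group.
HAVING: keep groups with count ≥ 3.
  1: ids {4, 9, 22, 25, 38} → COUNT(*)=5
  2: ids {5, 6} → COUNT(*)=2
  3: ids {1, 34} → COUNT(*)=2
  4: ids {10, 19, 26} → COUNT(*)=3
  5: ids {30, 32} → COUNT(*)=2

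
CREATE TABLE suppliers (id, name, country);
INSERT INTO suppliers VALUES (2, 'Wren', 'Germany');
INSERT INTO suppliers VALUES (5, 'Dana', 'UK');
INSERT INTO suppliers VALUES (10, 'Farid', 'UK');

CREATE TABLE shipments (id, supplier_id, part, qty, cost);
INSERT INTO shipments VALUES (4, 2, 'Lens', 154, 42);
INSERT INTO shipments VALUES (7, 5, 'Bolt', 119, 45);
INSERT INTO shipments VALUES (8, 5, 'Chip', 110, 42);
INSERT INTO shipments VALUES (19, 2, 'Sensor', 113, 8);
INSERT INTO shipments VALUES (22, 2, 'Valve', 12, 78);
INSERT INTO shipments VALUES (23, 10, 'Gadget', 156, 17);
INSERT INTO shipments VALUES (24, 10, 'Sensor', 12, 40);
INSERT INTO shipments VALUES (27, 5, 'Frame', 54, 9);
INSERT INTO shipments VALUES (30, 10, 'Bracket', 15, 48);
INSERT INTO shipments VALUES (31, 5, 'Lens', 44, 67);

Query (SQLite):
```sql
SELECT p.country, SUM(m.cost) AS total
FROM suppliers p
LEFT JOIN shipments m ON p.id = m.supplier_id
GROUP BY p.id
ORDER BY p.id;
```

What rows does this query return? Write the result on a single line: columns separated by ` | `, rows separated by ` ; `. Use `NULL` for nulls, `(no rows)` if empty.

LEFT JOIN keeps every suppliers row; unmatched ones get NULL for shipments columns.
Group by suppliers.id and compute SUM(m.cost). SUM over an all-NULL group is NULL.
  2: ids {4, 19, 22} → SUM(m.cost)=128
  5: ids {7, 8, 27, 31} → SUM(m.cost)=163
  10: ids {23, 24, 30} → SUM(m.cost)=105

Germany | 128 ; UK | 163 ; UK | 105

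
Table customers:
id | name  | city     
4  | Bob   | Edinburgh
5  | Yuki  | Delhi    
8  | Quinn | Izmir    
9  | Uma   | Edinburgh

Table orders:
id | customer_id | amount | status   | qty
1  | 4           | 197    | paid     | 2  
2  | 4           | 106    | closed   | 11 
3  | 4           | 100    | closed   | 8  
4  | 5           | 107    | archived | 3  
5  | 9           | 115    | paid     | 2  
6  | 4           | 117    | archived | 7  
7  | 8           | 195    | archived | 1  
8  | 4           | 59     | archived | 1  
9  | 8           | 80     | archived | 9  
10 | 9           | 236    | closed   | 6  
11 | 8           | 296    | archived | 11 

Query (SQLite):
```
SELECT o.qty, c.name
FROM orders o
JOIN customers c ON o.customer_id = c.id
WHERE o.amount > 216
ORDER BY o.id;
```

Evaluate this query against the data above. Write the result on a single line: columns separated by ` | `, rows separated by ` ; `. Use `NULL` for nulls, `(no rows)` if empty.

6 | Uma ; 11 | Quinn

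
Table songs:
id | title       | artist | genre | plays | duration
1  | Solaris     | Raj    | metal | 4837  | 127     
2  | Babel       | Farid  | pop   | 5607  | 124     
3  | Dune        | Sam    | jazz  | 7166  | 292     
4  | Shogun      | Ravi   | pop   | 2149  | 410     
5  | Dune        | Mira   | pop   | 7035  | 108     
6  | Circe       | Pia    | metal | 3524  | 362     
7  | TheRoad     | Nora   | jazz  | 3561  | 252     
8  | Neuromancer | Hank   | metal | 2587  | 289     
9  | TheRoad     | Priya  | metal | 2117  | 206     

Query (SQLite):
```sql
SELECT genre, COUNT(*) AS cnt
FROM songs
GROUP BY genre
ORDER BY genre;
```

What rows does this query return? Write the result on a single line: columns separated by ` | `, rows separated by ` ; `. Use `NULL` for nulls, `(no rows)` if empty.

Partition songs by genre; compute COUNT(*) within each group.
  jazz: ids {3, 7} → COUNT(*)=2
  metal: ids {1, 6, 8, 9} → COUNT(*)=4
  pop: ids {2, 4, 5} → COUNT(*)=3

jazz | 2 ; metal | 4 ; pop | 3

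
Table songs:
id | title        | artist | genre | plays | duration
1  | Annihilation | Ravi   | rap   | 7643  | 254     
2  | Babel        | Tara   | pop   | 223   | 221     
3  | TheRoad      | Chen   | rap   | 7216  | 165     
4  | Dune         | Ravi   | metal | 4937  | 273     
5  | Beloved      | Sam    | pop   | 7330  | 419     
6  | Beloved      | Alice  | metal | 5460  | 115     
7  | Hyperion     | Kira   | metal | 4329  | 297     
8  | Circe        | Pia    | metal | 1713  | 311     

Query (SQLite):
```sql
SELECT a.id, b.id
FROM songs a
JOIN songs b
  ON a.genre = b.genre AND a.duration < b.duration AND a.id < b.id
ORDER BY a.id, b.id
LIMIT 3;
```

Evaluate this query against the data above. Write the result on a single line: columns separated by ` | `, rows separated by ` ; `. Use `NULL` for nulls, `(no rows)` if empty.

2 | 5 ; 4 | 7 ; 4 | 8

Pairs (a,b) with same genre, a.duration < b.duration, a.id < b.id.
genre groups: metal:{4,6,7,8} pop:{2,5} rap:{1,3}
Ordered by (a.id, b.id); first 3.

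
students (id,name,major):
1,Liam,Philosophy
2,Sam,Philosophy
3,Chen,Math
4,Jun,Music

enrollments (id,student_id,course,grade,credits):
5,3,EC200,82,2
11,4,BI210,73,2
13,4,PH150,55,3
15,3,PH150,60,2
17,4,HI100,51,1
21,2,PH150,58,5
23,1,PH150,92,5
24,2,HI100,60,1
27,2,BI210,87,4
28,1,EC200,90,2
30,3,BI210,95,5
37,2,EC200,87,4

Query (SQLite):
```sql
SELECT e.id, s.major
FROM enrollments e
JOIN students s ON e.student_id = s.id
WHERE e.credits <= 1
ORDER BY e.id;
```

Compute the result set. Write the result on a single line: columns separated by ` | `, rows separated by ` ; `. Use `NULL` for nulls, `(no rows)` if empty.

17 | Music ; 24 | Philosophy

Each enrollments row matches the students row where student_id = students.id.
Then keep rows with e.credits <= 1.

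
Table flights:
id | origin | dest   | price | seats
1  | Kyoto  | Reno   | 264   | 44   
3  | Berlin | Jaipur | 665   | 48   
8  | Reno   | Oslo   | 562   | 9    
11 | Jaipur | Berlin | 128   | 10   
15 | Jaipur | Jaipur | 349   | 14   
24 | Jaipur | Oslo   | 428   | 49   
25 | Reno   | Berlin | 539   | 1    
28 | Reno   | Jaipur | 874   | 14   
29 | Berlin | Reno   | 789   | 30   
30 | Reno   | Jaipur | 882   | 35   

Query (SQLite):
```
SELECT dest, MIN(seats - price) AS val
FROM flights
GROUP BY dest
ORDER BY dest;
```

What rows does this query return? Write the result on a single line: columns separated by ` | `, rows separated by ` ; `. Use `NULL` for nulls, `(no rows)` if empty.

For each row compute seats - price.
Group by dest; take MIN of the expression per group.
  Berlin: ids {11, 25} → MIN(seats - price)=-538
  Jaipur: ids {3, 15, 28, 30} → MIN(seats - price)=-860
  Oslo: ids {8, 24} → MIN(seats - price)=-553
  Reno: ids {1, 29} → MIN(seats - price)=-759

Berlin | -538 ; Jaipur | -860 ; Oslo | -553 ; Reno | -759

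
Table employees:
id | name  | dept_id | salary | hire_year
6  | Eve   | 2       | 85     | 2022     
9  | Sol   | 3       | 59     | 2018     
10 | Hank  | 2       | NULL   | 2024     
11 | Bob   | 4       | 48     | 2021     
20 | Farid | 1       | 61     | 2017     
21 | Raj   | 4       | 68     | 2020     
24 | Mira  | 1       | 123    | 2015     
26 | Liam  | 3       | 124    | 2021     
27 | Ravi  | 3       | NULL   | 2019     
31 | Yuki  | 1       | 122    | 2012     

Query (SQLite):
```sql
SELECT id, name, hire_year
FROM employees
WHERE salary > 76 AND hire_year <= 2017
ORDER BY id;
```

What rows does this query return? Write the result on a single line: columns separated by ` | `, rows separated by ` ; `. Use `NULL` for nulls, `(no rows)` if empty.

salary > 76: ids {6, 24, 26, 31}
hire_year <= 2017: ids {20, 24, 31}
Combine with AND.

24 | Mira | 2015 ; 31 | Yuki | 2012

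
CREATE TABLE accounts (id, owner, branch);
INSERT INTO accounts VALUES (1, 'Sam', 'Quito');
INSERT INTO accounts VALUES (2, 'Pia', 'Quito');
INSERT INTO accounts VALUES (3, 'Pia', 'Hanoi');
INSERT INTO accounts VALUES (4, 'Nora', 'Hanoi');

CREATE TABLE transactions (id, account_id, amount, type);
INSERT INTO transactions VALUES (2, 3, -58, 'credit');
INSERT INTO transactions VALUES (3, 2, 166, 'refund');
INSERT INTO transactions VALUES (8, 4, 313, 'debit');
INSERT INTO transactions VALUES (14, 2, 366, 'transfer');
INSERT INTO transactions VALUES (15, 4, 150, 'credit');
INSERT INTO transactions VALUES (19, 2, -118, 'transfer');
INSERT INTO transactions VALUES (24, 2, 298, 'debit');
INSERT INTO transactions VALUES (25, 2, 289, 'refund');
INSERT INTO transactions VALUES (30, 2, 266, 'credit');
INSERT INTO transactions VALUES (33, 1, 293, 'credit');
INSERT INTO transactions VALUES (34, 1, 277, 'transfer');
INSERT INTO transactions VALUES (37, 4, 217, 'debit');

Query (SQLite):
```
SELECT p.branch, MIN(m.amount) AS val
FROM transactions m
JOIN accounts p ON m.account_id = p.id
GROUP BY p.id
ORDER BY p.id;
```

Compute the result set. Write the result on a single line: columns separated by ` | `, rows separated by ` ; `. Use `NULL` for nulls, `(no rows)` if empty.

Quito | 277 ; Quito | -118 ; Hanoi | -58 ; Hanoi | 150

Join each transactions row to its accounts via account_id.
Group joined rows by accounts.id; compute MIN(m.amount) per group.
  1: ids {33, 34} → MIN(m.amount)=277
  2: ids {3, 14, 19, 24, 25, 30} → MIN(m.amount)=-118
  3: ids {2} → MIN(m.amount)=-58
  4: ids {8, 15, 37} → MIN(m.amount)=150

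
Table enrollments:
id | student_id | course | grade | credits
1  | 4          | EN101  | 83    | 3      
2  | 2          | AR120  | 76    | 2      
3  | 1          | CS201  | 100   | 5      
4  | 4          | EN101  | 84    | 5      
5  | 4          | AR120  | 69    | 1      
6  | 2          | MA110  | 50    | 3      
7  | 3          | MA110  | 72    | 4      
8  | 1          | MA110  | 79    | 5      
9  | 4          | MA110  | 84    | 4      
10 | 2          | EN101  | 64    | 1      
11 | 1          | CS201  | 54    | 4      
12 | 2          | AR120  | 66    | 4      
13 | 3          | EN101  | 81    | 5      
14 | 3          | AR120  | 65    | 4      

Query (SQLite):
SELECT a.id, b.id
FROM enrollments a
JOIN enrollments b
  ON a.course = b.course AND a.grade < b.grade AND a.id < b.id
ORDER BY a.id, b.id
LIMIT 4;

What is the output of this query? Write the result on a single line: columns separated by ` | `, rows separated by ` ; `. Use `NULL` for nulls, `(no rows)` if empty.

1 | 4 ; 6 | 7 ; 6 | 8 ; 6 | 9

Pairs (a,b) with same course, a.grade < b.grade, a.id < b.id.
course groups: AR120:{2,5,12,14} CS201:{3,11} EN101:{1,4,10,13} MA110:{6,7,8,9}
Ordered by (a.id, b.id); first 4.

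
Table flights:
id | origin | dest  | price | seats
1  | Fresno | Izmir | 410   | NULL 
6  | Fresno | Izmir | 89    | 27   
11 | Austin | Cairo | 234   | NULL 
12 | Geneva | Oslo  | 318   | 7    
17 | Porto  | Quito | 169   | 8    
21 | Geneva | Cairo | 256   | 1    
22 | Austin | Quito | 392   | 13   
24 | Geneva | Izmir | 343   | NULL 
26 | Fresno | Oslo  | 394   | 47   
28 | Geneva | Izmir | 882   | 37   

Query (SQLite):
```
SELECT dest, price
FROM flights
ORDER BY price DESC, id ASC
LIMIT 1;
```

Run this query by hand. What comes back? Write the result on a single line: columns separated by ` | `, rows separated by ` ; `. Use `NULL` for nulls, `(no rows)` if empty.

Izmir | 882

Sort by price desc, tiebreak id asc: (882, id=28), (410, id=1), (394, id=26), (392, id=22) …. Take first 1.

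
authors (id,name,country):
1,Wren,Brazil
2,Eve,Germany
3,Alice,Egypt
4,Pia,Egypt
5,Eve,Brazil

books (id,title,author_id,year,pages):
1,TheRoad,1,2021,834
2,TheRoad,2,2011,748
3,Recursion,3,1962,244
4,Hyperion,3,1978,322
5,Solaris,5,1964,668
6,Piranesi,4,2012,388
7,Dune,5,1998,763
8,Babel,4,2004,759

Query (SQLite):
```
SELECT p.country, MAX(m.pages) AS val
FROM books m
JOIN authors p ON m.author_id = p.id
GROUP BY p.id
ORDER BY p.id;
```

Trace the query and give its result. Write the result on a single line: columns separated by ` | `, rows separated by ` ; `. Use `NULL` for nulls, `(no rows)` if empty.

Brazil | 834 ; Germany | 748 ; Egypt | 322 ; Egypt | 759 ; Brazil | 763

Join each books row to its authors via author_id.
Group joined rows by authors.id; compute MAX(m.pages) per group.
  1: ids {1} → MAX(m.pages)=834
  2: ids {2} → MAX(m.pages)=748
  3: ids {3, 4} → MAX(m.pages)=322
  4: ids {6, 8} → MAX(m.pages)=759
  5: ids {5, 7} → MAX(m.pages)=763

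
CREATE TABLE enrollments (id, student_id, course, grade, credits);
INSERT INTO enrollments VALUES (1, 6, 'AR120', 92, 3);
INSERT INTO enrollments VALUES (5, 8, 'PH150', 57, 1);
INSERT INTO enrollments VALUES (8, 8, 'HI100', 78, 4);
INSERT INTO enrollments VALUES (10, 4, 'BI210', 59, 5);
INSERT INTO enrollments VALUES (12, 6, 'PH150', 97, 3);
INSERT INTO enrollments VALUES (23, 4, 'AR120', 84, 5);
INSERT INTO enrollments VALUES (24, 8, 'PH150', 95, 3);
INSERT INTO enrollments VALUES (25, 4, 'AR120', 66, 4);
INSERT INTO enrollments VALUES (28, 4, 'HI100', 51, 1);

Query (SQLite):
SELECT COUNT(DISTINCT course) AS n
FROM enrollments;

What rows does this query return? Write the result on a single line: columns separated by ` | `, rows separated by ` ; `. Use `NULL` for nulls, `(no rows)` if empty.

4

Count distinct non-NULL course values.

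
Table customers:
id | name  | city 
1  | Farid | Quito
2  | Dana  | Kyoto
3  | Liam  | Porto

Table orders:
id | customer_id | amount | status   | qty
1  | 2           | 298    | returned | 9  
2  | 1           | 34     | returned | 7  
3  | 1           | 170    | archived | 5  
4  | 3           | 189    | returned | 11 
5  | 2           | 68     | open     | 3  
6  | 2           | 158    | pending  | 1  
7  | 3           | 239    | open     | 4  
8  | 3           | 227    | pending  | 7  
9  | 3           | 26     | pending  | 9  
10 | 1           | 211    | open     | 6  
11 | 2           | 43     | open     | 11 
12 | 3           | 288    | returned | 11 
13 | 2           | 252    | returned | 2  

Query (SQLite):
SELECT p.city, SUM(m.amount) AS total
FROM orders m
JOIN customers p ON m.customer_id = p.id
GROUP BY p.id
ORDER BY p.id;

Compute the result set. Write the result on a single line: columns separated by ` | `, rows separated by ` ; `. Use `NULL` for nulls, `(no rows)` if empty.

Quito | 415 ; Kyoto | 819 ; Porto | 969

Join each orders row to its customers via customer_id.
Group joined rows by customers.id; compute SUM(m.amount) per group.
  1: ids {2, 3, 10} → SUM(m.amount)=415
  2: ids {1, 5, 6, 11, 13} → SUM(m.amount)=819
  3: ids {4, 7, 8, 9, 12} → SUM(m.amount)=969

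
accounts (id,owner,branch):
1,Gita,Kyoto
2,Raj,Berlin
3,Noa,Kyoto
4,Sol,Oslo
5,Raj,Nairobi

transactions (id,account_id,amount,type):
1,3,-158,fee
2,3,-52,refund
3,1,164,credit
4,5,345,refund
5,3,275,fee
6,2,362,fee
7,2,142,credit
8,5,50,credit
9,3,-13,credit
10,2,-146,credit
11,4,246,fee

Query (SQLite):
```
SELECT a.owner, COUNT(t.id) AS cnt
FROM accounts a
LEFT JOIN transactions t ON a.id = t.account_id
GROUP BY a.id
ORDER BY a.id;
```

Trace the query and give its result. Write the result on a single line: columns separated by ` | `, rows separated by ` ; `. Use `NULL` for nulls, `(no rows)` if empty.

LEFT JOIN keeps every accounts row; unmatched ones get NULL for transactions columns.
Group by accounts.id and compute COUNT(t.id). COUNT(col) of an all-NULL group is 0.
  1: ids {3} → COUNT(t.id)=1
  2: ids {6, 7, 10} → COUNT(t.id)=3
  3: ids {1, 2, 5, 9} → COUNT(t.id)=4
  4: ids {11} → COUNT(t.id)=1
  5: ids {4, 8} → COUNT(t.id)=2

Gita | 1 ; Raj | 3 ; Noa | 4 ; Sol | 1 ; Raj | 2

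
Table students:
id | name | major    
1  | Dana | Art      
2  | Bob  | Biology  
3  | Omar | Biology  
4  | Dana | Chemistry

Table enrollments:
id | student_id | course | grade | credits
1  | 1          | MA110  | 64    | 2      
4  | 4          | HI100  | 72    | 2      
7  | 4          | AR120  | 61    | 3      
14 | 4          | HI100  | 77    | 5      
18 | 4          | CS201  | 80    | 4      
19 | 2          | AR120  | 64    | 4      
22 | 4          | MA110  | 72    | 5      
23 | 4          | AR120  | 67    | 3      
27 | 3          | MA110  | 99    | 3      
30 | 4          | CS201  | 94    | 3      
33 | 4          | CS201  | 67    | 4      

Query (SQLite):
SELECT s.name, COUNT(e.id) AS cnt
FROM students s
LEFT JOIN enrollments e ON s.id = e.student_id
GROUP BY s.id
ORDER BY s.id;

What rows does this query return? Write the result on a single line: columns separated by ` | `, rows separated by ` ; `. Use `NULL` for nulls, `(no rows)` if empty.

Dana | 1 ; Bob | 1 ; Omar | 1 ; Dana | 8

LEFT JOIN keeps every students row; unmatched ones get NULL for enrollments columns.
Group by students.id and compute COUNT(e.id). COUNT(col) of an all-NULL group is 0.
  1: ids {1} → COUNT(e.id)=1
  2: ids {19} → COUNT(e.id)=1
  3: ids {27} → COUNT(e.id)=1
  4: ids {4, 7, 14, 18, 22, 23, 30, 33} → COUNT(e.id)=8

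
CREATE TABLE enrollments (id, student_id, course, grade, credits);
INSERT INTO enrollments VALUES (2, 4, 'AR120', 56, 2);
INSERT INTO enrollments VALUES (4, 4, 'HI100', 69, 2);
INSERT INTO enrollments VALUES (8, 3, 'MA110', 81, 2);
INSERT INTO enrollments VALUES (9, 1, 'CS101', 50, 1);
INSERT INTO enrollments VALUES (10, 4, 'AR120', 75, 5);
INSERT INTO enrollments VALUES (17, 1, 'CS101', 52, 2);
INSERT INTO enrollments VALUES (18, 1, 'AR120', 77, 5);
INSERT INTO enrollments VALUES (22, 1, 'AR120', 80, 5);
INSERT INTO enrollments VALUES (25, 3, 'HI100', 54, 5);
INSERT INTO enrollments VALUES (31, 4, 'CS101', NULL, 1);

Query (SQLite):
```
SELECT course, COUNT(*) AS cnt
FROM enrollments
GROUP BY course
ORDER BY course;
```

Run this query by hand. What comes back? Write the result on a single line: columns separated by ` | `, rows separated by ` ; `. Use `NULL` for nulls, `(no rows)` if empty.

AR120 | 4 ; CS101 | 3 ; HI100 | 2 ; MA110 | 1

Partition enrollments by course; compute COUNT(*) within each group.
  AR120: ids {2, 10, 18, 22} → COUNT(*)=4
  CS101: ids {9, 17, 31} → COUNT(*)=3
  HI100: ids {4, 25} → COUNT(*)=2
  MA110: ids {8} → COUNT(*)=1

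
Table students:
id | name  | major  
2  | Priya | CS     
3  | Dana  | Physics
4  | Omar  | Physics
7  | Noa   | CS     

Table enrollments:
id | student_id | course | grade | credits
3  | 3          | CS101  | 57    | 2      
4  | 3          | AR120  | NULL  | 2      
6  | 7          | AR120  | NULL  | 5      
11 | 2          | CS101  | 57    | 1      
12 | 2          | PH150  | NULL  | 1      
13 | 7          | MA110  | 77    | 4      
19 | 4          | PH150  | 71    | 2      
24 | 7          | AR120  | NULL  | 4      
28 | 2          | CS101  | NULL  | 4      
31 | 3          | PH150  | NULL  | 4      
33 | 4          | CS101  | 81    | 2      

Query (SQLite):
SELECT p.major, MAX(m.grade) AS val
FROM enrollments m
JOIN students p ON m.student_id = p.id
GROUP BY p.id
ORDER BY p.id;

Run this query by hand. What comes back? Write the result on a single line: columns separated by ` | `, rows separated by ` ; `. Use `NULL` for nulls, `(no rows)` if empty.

CS | 57 ; Physics | 57 ; Physics | 81 ; CS | 77

Join each enrollments row to its students via student_id.
Group joined rows by students.id; compute MAX(m.grade) per group.
  2: ids {11, 12, 28} → MAX(m.grade)=57
  3: ids {3, 4, 31} → MAX(m.grade)=57
  4: ids {19, 33} → MAX(m.grade)=81
  7: ids {6, 13, 24} → MAX(m.grade)=77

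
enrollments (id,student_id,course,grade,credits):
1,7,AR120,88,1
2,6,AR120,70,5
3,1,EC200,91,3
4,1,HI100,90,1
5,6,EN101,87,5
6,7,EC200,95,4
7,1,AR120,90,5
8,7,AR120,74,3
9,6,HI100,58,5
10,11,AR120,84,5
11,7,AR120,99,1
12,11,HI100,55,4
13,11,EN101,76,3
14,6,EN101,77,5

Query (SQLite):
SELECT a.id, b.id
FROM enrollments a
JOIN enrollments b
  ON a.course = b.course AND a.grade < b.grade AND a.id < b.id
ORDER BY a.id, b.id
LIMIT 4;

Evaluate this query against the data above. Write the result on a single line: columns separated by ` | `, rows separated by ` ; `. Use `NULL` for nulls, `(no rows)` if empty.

1 | 7 ; 1 | 11 ; 2 | 7 ; 2 | 8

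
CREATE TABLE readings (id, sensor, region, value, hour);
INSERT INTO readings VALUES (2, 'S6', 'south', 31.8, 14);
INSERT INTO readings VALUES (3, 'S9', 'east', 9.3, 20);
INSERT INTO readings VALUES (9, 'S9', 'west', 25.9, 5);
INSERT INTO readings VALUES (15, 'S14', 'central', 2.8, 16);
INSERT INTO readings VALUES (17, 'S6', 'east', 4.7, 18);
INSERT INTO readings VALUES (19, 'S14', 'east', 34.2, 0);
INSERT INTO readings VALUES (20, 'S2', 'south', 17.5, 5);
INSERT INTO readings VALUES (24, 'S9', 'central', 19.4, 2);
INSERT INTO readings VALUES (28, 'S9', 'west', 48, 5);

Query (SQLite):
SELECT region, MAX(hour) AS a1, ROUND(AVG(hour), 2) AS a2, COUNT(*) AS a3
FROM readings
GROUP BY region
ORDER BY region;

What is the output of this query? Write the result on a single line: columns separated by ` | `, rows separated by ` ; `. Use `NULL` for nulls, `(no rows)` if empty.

Group readings by region.
Per group compute: MAX(hour), ROUND(AVG(hour), 2), COUNT(*).
  central: ids {15, 24} → MAX(hour)=16, ROUND(AVG(hour), 2)=9, COUNT(*)=2
  east: ids {3, 17, 19} → MAX(hour)=20, ROUND(AVG(hour), 2)=12.67, COUNT(*)=3
  south: ids {2, 20} → MAX(hour)=14, ROUND(AVG(hour), 2)=9.5, COUNT(*)=2
  west: ids {9, 28} → MAX(hour)=5, ROUND(AVG(hour), 2)=5, COUNT(*)=2

central | 16 | 9 | 2 ; east | 20 | 12.67 | 3 ; south | 14 | 9.5 | 2 ; west | 5 | 5 | 2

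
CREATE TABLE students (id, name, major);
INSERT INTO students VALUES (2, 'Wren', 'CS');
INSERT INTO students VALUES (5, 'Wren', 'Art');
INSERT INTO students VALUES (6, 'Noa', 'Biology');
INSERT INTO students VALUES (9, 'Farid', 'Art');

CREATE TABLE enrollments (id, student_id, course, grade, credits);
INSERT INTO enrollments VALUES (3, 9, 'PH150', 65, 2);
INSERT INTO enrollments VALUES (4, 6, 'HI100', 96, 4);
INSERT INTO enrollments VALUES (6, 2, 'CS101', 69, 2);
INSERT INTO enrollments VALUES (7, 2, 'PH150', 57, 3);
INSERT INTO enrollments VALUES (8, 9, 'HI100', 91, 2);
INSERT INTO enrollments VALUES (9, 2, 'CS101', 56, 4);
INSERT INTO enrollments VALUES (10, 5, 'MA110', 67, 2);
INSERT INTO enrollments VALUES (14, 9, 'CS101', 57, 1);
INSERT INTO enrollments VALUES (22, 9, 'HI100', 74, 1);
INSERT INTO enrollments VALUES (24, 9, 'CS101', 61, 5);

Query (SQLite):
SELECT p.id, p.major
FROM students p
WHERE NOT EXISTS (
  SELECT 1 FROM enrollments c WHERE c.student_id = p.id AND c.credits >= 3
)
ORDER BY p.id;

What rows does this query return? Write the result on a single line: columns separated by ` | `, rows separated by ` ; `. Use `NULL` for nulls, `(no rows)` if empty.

For each students row, check whether any enrollments with matching student_id has credits >= 3.
Keep rows where that is false.

5 | Art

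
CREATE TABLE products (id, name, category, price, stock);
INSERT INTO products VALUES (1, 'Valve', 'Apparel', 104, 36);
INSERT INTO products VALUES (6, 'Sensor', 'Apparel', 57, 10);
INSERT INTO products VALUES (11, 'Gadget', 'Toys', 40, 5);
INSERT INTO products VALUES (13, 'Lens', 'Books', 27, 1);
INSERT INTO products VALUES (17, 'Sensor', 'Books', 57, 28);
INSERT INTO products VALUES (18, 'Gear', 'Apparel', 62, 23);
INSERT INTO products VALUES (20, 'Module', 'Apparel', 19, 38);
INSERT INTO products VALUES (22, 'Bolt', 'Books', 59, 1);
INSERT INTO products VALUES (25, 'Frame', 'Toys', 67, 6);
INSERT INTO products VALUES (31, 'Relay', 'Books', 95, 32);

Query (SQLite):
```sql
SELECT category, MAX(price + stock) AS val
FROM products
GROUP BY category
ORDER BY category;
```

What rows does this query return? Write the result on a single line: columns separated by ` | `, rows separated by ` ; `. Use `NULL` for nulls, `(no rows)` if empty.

Apparel | 140 ; Books | 127 ; Toys | 73

For each row compute price + stock.
Group by category; take MAX of the expression per group.
  Apparel: ids {1, 6, 18, 20} → MAX(price + stock)=140
  Books: ids {13, 17, 22, 31} → MAX(price + stock)=127
  Toys: ids {11, 25} → MAX(price + stock)=73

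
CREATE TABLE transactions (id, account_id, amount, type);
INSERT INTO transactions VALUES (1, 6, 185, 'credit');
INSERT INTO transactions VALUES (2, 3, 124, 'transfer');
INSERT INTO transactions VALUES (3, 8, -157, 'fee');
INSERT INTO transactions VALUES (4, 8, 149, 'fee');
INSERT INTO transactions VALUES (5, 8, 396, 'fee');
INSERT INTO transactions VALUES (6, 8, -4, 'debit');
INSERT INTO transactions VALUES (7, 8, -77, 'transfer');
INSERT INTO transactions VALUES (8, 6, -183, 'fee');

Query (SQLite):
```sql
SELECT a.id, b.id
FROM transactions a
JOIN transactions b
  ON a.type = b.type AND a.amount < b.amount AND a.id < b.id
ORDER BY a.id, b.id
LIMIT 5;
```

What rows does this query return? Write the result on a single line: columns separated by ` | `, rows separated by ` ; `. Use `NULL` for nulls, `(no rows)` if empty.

Pairs (a,b) with same type, a.amount < b.amount, a.id < b.id.
type groups: credit:{1} debit:{6} fee:{3,4,5,8} transfer:{2,7}
Ordered by (a.id, b.id); first 5.

3 | 4 ; 3 | 5 ; 4 | 5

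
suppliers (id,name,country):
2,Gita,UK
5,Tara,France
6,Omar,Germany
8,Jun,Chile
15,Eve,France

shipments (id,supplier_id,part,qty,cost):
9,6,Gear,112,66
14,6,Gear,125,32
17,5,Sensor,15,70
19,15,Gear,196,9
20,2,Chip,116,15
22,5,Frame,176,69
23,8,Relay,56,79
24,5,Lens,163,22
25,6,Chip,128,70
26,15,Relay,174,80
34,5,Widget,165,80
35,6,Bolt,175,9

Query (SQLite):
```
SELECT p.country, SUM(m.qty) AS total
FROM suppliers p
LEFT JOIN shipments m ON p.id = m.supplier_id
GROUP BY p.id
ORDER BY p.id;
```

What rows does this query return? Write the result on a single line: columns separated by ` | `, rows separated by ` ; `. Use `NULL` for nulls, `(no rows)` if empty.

UK | 116 ; France | 519 ; Germany | 540 ; Chile | 56 ; France | 370

LEFT JOIN keeps every suppliers row; unmatched ones get NULL for shipments columns.
Group by suppliers.id and compute SUM(m.qty). SUM over an all-NULL group is NULL.
  2: ids {20} → SUM(m.qty)=116
  5: ids {17, 22, 24, 34} → SUM(m.qty)=519
  6: ids {9, 14, 25, 35} → SUM(m.qty)=540
  8: ids {23} → SUM(m.qty)=56
  15: ids {19, 26} → SUM(m.qty)=370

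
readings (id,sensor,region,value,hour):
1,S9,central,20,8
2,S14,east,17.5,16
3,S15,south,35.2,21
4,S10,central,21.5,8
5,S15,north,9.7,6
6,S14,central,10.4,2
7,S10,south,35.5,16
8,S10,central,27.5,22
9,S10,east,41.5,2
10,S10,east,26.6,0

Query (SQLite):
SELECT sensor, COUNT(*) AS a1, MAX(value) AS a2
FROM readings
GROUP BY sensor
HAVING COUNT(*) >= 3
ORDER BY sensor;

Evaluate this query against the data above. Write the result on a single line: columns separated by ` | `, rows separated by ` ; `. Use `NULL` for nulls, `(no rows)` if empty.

S10 | 5 | 41.5

Group readings by sensor.
Per group compute: COUNT(*), MAX(value).
HAVING: drop groups with fewer than 3 rows.
  S10: ids {4, 7, 8, 9, 10} → COUNT(*)=5, MAX(value)=41.5
  S14: ids {2, 6} → COUNT(*)=2, MAX(value)=17.5
  S15: ids {3, 5} → COUNT(*)=2, MAX(value)=35.2
  S9: ids {1} → COUNT(*)=1, MAX(value)=20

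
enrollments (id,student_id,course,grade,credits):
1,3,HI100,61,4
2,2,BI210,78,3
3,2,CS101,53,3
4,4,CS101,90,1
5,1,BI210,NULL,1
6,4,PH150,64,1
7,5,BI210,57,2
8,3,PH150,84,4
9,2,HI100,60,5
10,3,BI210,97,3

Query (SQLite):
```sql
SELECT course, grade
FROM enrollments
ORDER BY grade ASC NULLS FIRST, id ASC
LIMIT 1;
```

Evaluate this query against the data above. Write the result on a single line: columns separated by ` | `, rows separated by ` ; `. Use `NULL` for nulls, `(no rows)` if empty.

Sort by grade asc, tiebreak id asc: (NULL, id=5), (53, id=3), (57, id=7), (60, id=9) …. Take first 1.
NULLS FIRST: NULL grade rows go before all non-NULL rows (among themselves ordered by id asc).

BI210 | NULL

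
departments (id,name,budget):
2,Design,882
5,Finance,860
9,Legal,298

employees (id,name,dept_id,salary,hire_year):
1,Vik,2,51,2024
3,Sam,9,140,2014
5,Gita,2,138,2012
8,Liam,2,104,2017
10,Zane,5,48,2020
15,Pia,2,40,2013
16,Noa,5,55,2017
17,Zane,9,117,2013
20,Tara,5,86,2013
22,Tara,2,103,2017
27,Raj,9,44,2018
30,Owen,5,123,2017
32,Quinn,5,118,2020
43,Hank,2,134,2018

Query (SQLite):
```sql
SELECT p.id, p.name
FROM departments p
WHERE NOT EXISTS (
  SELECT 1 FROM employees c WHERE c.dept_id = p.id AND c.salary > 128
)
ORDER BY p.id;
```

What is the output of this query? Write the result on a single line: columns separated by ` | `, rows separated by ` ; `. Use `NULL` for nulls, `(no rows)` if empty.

For each departments row, check whether any employees with matching dept_id has salary > 128.
Keep rows where that is false.

5 | Finance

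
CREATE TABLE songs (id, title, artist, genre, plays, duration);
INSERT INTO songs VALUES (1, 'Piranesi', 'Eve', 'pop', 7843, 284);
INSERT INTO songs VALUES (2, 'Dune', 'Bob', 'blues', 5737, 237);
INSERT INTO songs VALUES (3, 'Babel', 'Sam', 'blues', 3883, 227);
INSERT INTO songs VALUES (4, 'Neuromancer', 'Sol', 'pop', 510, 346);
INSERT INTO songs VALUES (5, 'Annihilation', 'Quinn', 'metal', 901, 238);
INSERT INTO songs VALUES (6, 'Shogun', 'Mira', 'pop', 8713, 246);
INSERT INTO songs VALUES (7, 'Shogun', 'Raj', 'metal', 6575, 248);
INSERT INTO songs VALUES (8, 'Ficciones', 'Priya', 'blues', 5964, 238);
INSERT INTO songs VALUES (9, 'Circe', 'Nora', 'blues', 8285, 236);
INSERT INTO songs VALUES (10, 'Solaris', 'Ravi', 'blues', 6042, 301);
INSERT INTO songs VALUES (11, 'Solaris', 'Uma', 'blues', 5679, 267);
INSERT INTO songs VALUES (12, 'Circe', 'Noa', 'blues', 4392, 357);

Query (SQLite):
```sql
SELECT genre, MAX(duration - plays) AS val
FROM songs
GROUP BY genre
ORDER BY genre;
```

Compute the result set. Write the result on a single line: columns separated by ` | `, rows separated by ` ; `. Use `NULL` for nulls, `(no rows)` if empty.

For each row compute duration - plays.
Group by genre; take MAX of the expression per group.
  blues: ids {2, 3, 8, 9, 10, 11, 12} → MAX(duration - plays)=-3656
  metal: ids {5, 7} → MAX(duration - plays)=-663
  pop: ids {1, 4, 6} → MAX(duration - plays)=-164

blues | -3656 ; metal | -663 ; pop | -164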